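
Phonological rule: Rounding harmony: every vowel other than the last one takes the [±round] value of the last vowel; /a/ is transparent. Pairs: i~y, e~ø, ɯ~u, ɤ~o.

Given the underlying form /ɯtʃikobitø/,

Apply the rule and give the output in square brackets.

/ɯ/ harmonizes with /ø/ ([+round]) → [u]
/i/ harmonizes with /ø/ ([+round]) → [y]
/i/ harmonizes with /ø/ ([+round]) → [y]

[utʃykobytø]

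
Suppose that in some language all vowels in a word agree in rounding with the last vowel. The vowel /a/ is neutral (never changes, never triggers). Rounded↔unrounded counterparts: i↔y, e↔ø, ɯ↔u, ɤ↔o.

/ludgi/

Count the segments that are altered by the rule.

/u/ harmonizes with /i/ ([-round]) → [ɯ]
1 segment changes.

1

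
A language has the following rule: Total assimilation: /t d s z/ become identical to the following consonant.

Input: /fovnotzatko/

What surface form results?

/t/ before /z/ → [z] (total assimilation)
/t/ before /k/ → [k] (total assimilation)

[fovnozzakko]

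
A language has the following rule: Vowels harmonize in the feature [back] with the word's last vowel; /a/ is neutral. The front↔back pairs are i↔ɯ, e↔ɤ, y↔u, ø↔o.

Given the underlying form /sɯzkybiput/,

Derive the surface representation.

/y/ harmonizes with /u/ ([+back]) → [u]
/i/ harmonizes with /u/ ([+back]) → [ɯ]

[sɯzkubɯput]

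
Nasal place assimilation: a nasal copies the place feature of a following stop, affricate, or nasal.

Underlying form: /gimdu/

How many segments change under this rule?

/m/ before /d/ (alveolar) → [n]
1 segment changes.

1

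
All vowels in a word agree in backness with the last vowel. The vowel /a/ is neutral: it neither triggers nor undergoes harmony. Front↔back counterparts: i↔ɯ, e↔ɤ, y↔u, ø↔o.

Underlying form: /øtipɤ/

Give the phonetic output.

/ø/ harmonizes with /ɤ/ ([+back]) → [o]
/i/ harmonizes with /ɤ/ ([+back]) → [ɯ]

[otɯpɤ]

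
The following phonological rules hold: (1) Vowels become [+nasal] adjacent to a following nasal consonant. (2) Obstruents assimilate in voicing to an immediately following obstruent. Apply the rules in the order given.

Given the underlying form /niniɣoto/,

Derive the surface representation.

Rule 1: /i/ before nasal /n/ → [ĩ]
After rule 1: nĩniɣoto
Rule 2: no segment meets the rule's conditions; no change.

[nĩniɣoto]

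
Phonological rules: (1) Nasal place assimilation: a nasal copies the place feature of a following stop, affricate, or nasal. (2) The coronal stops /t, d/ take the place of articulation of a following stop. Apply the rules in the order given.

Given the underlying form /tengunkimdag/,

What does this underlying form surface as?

[teŋguŋkindag]

Rule 1: /n/ before /g/ (velar) → [ŋ]
Rule 1: /n/ before /k/ (velar) → [ŋ]
Rule 1: /m/ before /d/ (alveolar) → [n]
After rule 1: teŋguŋkindag
Rule 2: no segment meets the rule's conditions; no change.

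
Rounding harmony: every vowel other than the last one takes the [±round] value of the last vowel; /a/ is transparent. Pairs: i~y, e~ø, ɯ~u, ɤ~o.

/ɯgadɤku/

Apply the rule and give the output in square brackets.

[ugadoku]

/ɯ/ harmonizes with /u/ ([+round]) → [u]
/ɤ/ harmonizes with /u/ ([+round]) → [o]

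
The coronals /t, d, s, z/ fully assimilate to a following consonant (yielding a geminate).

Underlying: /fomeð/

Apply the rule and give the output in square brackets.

[fomeð]

no segment meets the rule's conditions; no change.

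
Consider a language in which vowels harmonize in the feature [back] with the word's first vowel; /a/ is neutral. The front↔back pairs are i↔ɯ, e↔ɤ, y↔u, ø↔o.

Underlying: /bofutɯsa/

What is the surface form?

no segment meets the rule's conditions; no change.

[bofutɯsa]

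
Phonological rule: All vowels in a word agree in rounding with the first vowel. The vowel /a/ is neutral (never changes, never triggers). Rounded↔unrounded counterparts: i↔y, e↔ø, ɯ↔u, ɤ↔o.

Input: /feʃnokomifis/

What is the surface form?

/o/ harmonizes with /e/ ([-round]) → [ɤ]
/o/ harmonizes with /e/ ([-round]) → [ɤ]

[feʃnɤkɤmifis]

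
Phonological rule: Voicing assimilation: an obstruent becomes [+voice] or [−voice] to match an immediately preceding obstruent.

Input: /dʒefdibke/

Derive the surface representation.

/d/ after /f/ (voiceless) → [t]
/k/ after /b/ (voiced) → [g]

[dʒeftibge]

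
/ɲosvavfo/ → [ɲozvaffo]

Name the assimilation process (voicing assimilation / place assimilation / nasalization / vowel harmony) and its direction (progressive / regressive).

voicing assimilation, regressive

/s/→[z] /v/→[f].
Each target copies a feature from the following segment, so the direction is regressive.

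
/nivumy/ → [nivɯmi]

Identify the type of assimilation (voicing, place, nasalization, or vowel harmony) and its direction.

vowel harmony, progressive

/u/→[ɯ] /y/→[i].
Vowels agree with the first vowel, so the harmony is progressive.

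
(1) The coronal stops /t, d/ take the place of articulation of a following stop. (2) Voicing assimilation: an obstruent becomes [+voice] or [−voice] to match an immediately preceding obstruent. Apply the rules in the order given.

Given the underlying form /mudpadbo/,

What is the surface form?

Rule 1: /d/ before /p/ (labial) → [b]
Rule 1: /d/ before /b/ (labial) → [b]
After rule 1: mubpabbo
Rule 2: /p/ after /b/ (voiced) → [b]

[mubbabbo]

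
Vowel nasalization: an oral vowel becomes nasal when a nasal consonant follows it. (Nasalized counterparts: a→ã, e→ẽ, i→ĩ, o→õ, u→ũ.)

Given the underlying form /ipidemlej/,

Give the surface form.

[ipidẽmlej]

/e/ before nasal /m/ → [ẽ]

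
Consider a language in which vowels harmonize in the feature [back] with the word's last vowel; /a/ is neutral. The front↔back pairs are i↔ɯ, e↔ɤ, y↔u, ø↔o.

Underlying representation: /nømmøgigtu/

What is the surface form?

[nommogɯgtu]

/ø/ harmonizes with /u/ ([+back]) → [o]
/ø/ harmonizes with /u/ ([+back]) → [o]
/i/ harmonizes with /u/ ([+back]) → [ɯ]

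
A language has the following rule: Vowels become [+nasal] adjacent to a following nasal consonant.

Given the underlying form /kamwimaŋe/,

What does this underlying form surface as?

/a/ before nasal /m/ → [ã]
/i/ before nasal /m/ → [ĩ]
/a/ before nasal /ŋ/ → [ã]

[kãmwĩmãŋe]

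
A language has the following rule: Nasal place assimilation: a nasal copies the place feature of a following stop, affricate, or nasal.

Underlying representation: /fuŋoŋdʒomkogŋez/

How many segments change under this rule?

2

/ŋ/ before /dʒ/ (palatal) → [ɲ]
/m/ before /k/ (velar) → [ŋ]
2 segments change.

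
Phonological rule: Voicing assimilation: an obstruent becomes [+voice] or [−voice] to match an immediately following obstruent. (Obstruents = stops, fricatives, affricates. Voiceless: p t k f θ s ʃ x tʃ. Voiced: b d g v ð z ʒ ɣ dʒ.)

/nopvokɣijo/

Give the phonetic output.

[nobvogɣijo]

/p/ before /v/ (voiced) → [b]
/k/ before /ɣ/ (voiced) → [g]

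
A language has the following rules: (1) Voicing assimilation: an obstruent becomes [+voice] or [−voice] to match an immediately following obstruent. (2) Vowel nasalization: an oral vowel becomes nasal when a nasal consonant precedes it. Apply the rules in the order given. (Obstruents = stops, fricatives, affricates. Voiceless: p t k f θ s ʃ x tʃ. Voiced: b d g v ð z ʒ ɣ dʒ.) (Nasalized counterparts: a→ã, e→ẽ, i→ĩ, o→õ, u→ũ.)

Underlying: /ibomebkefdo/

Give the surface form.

[ibomẽpkevdo]

Rule 1: /b/ before /k/ (voiceless) → [p]
Rule 1: /f/ before /d/ (voiced) → [v]
After rule 1: ibomepkevdo
Rule 2: /e/ after nasal /m/ → [ẽ]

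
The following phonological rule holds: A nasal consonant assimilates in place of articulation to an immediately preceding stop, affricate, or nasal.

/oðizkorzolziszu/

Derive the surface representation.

[oðizkorzolziszu]

no segment meets the rule's conditions; no change.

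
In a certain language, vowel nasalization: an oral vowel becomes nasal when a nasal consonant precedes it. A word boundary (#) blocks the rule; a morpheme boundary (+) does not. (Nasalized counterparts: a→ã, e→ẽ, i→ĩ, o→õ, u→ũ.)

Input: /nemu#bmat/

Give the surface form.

[nẽmũ#bmãt]

/e/ after nasal /n/ → [ẽ]
/u/ after nasal /m/ → [ũ]
/a/ after nasal /m/ → [ã]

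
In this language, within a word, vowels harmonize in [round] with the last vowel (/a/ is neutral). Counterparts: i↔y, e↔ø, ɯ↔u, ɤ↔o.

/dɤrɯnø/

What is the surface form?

/ɤ/ harmonizes with /ø/ ([+round]) → [o]
/ɯ/ harmonizes with /ø/ ([+round]) → [u]

[dorunø]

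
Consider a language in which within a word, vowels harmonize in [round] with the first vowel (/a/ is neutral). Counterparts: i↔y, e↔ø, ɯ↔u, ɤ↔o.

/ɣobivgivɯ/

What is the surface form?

/i/ harmonizes with /o/ ([+round]) → [y]
/i/ harmonizes with /o/ ([+round]) → [y]
/ɯ/ harmonizes with /o/ ([+round]) → [u]

[ɣobyvgyvu]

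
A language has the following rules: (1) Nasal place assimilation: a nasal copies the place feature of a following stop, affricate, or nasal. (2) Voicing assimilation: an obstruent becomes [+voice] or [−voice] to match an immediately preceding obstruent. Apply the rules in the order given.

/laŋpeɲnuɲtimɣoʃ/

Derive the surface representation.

[lampennuntimɣoʃ]

Rule 1: /ŋ/ before /p/ (labial) → [m]
Rule 1: /ɲ/ before /n/ (alveolar) → [n]
Rule 1: /ɲ/ before /t/ (alveolar) → [n]
After rule 1: lampennuntimɣoʃ
Rule 2: no segment meets the rule's conditions; no change.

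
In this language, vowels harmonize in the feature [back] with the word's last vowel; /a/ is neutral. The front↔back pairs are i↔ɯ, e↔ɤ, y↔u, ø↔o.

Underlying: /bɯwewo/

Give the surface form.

/e/ harmonizes with /o/ ([+back]) → [ɤ]

[bɯwɤwo]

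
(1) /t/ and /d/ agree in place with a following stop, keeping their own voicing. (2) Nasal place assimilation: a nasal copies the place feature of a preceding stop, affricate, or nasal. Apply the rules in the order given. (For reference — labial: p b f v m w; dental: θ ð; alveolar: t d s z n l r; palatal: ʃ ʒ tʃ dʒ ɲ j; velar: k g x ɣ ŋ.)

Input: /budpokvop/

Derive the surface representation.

[bubpokvop]

Rule 1: /d/ before /p/ (labial) → [b]
After rule 1: bubpokvop
Rule 2: no segment meets the rule's conditions; no change.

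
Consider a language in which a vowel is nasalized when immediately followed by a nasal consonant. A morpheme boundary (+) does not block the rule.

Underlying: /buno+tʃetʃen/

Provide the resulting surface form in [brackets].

/u/ before nasal /n/ → [ũ]
/e/ before nasal /n/ → [ẽ]

[bũno+tʃetʃẽn]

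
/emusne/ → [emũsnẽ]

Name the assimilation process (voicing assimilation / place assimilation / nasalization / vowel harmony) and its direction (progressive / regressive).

/u/→[ũ] /e/→[ẽ].
Each target copies a feature from the preceding segment, so the direction is progressive.

nasalization, progressive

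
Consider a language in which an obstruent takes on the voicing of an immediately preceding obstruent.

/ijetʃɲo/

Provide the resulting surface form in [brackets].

[ijetʃɲo]

no segment meets the rule's conditions; no change.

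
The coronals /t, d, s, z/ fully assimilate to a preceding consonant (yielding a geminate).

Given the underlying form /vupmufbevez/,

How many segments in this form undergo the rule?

No segment meets the rule's conditions.

0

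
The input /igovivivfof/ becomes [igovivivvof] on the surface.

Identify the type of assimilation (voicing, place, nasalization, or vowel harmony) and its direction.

voicing assimilation, progressive

/f/→[v].
Each target copies a feature from the preceding segment, so the direction is progressive.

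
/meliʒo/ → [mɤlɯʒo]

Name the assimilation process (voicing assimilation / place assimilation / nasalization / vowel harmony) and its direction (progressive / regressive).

vowel harmony, regressive

/e/→[ɤ] /i/→[ɯ].
Vowels agree with the last vowel, so the harmony is regressive.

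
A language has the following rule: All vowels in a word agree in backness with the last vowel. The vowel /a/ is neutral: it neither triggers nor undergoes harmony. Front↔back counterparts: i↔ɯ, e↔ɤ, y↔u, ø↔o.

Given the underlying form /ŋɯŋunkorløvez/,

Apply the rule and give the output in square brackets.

[ŋiŋynkørløvez]

/ɯ/ harmonizes with /e/ ([-back]) → [i]
/u/ harmonizes with /e/ ([-back]) → [y]
/o/ harmonizes with /e/ ([-back]) → [ø]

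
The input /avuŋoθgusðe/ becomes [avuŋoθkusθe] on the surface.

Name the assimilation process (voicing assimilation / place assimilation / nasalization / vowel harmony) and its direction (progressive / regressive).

/g/→[k] /ð/→[θ].
Each target copies a feature from the preceding segment, so the direction is progressive.

voicing assimilation, progressive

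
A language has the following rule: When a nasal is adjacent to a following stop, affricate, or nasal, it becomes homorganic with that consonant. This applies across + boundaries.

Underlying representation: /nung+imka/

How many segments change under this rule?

/n/ before /g/ (velar) → [ŋ]
/m/ before /k/ (velar) → [ŋ]
2 segments change.

2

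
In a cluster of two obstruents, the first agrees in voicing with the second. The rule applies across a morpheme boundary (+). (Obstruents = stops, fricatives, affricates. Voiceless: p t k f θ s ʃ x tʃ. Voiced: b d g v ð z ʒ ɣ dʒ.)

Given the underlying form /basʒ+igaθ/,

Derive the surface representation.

/s/ before /ʒ/ (voiced) → [z]

[bazʒ+igaθ]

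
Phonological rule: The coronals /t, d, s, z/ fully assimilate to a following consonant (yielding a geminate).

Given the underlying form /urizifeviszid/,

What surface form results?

[urizifevizzid]

/s/ before /z/ → [z] (total assimilation)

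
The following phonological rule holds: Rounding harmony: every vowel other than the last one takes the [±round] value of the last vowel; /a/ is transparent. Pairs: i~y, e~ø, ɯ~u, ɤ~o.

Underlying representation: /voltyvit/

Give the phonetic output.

/o/ harmonizes with /i/ ([-round]) → [ɤ]
/y/ harmonizes with /i/ ([-round]) → [i]

[vɤltivit]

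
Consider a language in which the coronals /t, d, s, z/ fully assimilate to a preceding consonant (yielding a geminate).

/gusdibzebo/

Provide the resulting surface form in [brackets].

/d/ after /s/ → [s] (total assimilation)
/z/ after /b/ → [b] (total assimilation)

[gussibbebo]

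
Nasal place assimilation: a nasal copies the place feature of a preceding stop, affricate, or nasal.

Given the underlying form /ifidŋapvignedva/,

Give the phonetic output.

[ifidnapvigŋedva]

/ŋ/ after /d/ (alveolar) → [n]
/n/ after /g/ (velar) → [ŋ]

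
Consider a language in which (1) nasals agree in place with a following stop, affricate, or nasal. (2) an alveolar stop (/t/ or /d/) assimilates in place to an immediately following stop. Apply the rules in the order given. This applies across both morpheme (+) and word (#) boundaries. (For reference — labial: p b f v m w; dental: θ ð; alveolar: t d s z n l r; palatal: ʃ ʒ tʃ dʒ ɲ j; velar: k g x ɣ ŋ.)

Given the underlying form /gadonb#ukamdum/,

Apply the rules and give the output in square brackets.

Rule 1: /n/ before /b/ (labial) → [m]
Rule 1: /m/ before /d/ (alveolar) → [n]
After rule 1: gadomb#ukandum
Rule 2: no segment meets the rule's conditions; no change.

[gadomb#ukandum]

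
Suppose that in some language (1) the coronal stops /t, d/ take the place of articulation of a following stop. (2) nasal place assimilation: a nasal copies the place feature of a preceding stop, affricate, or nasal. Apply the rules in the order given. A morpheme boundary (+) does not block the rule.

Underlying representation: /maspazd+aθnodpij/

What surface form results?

[maspazd+aθnobpij]

Rule 1: /d/ before /p/ (labial) → [b]
After rule 1: maspazd+aθnobpij
Rule 2: no segment meets the rule's conditions; no change.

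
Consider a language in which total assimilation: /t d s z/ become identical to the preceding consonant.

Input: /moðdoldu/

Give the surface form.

/d/ after /ð/ → [ð] (total assimilation)
/d/ after /l/ → [l] (total assimilation)

[moððollu]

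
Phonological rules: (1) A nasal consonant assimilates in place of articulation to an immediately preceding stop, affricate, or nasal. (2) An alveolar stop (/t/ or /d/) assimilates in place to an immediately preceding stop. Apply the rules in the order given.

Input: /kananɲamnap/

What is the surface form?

[kanannammap]

Rule 1: /ɲ/ after /n/ (alveolar) → [n]
Rule 1: /n/ after /m/ (labial) → [m]
After rule 1: kanannammap
Rule 2: no segment meets the rule's conditions; no change.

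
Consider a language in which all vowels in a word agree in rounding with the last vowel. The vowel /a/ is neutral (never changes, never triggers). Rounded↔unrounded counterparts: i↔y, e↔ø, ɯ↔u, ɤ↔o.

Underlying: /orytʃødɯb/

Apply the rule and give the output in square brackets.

/o/ harmonizes with /ɯ/ ([-round]) → [ɤ]
/y/ harmonizes with /ɯ/ ([-round]) → [i]
/ø/ harmonizes with /ɯ/ ([-round]) → [e]

[ɤritʃedɯb]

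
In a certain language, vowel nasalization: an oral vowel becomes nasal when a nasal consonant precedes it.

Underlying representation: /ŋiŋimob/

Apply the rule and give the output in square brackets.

/i/ after nasal /ŋ/ → [ĩ]
/i/ after nasal /ŋ/ → [ĩ]
/o/ after nasal /m/ → [õ]

[ŋĩŋĩmõb]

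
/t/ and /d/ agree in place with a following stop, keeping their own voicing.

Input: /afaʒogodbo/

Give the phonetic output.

[afaʒogobbo]

/d/ before /b/ (labial) → [b]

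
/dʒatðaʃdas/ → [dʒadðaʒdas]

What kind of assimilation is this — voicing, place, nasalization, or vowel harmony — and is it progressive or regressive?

/t/→[d] /ʃ/→[ʒ].
Each target copies a feature from the following segment, so the direction is regressive.

voicing assimilation, regressive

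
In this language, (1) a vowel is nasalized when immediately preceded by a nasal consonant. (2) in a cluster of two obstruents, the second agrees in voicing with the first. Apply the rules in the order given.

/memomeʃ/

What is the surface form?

[mẽmõmẽʃ]

Rule 1: /e/ after nasal /m/ → [ẽ]
Rule 1: /o/ after nasal /m/ → [õ]
Rule 1: /e/ after nasal /m/ → [ẽ]
After rule 1: mẽmõmẽʃ
Rule 2: no segment meets the rule's conditions; no change.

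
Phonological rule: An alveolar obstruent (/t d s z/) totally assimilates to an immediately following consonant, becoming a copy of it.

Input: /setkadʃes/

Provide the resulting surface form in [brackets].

/t/ before /k/ → [k] (total assimilation)
/d/ before /ʃ/ → [ʃ] (total assimilation)

[sekkaʃʃes]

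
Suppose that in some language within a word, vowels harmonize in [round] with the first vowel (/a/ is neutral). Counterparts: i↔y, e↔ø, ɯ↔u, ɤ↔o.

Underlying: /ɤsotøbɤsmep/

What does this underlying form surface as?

/o/ harmonizes with /ɤ/ ([-round]) → [ɤ]
/ø/ harmonizes with /ɤ/ ([-round]) → [e]

[ɤsɤtebɤsmep]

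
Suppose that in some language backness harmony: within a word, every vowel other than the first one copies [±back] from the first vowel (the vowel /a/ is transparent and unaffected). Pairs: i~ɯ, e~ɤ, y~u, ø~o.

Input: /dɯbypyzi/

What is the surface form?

/y/ harmonizes with /ɯ/ ([+back]) → [u]
/y/ harmonizes with /ɯ/ ([+back]) → [u]
/i/ harmonizes with /ɯ/ ([+back]) → [ɯ]

[dɯbupuzɯ]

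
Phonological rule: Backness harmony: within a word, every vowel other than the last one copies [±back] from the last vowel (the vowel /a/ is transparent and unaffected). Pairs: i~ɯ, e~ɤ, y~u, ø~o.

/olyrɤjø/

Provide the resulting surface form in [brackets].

/o/ harmonizes with /ø/ ([-back]) → [ø]
/ɤ/ harmonizes with /ø/ ([-back]) → [e]

[ølyrejø]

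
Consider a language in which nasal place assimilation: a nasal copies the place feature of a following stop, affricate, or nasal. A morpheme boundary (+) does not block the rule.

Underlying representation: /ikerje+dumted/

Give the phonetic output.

/m/ before /t/ (alveolar) → [n]

[ikerje+dunted]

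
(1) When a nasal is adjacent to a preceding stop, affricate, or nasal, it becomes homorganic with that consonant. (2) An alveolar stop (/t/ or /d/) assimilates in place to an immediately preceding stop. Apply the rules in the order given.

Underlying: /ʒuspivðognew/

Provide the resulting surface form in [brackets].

[ʒuspivðogŋew]

Rule 1: /n/ after /g/ (velar) → [ŋ]
After rule 1: ʒuspivðogŋew
Rule 2: no segment meets the rule's conditions; no change.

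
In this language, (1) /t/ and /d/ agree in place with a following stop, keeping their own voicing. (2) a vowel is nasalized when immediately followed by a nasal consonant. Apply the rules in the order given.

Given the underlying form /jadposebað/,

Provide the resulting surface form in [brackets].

[jabposebað]

Rule 1: /d/ before /p/ (labial) → [b]
After rule 1: jabposebað
Rule 2: no segment meets the rule's conditions; no change.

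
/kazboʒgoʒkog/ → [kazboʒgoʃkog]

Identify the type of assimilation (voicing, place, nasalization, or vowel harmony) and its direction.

/ʒ/→[ʃ].
Each target copies a feature from the following segment, so the direction is regressive.

voicing assimilation, regressive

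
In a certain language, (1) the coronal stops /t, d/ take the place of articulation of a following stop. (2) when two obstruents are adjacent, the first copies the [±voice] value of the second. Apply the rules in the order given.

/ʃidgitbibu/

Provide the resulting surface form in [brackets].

Rule 1: /d/ before /g/ (velar) → [g]
Rule 1: /t/ before /b/ (labial) → [p]
After rule 1: ʃiggipbibu
Rule 2: /p/ before /b/ (voiced) → [b]

[ʃiggibbibu]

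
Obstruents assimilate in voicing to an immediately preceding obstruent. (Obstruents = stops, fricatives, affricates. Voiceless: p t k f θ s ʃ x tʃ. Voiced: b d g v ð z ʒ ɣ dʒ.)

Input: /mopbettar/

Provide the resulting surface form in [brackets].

/b/ after /p/ (voiceless) → [p]

[moppettar]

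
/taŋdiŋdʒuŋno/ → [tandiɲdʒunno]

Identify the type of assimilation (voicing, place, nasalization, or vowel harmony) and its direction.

/ŋ/→[n] /ŋ/→[ɲ] /ŋ/→[n].
Each target copies a feature from the following segment, so the direction is regressive.

place assimilation, regressive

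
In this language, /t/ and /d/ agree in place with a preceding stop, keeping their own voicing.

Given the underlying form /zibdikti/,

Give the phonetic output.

[zibbikki]

/d/ after /b/ (labial) → [b]
/t/ after /k/ (velar) → [k]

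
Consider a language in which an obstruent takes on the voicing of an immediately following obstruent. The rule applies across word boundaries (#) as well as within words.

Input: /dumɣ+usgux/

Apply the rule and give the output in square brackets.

/s/ before /g/ (voiced) → [z]

[dumɣ+uzgux]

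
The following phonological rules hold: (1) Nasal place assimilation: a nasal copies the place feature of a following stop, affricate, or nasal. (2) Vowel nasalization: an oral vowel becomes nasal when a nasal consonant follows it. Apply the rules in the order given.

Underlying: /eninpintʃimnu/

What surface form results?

[ẽnĩmpĩɲtʃĩnnu]

Rule 1: /n/ before /p/ (labial) → [m]
Rule 1: /n/ before /tʃ/ (palatal) → [ɲ]
Rule 1: /m/ before /n/ (alveolar) → [n]
After rule 1: enimpiɲtʃinnu
Rule 2: /e/ before nasal /n/ → [ẽ]
Rule 2: /i/ before nasal /m/ → [ĩ]
Rule 2: /i/ before nasal /ɲ/ → [ĩ]
Rule 2: /i/ before nasal /n/ → [ĩ]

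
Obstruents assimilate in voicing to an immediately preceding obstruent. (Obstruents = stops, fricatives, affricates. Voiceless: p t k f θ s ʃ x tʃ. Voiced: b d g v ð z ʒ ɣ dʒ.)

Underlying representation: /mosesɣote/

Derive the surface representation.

[mosesxote]

/ɣ/ after /s/ (voiceless) → [x]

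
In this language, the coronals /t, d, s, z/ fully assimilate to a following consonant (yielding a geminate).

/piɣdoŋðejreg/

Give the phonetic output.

no segment meets the rule's conditions; no change.

[piɣdoŋðejreg]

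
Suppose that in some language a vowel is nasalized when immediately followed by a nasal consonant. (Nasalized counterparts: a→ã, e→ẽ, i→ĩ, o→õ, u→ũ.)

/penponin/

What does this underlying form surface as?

[pẽnpõnĩn]

/e/ before nasal /n/ → [ẽ]
/o/ before nasal /n/ → [õ]
/i/ before nasal /n/ → [ĩ]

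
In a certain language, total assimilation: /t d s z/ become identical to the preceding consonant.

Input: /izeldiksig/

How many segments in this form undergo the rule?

2

/d/ after /l/ → [l] (total assimilation)
/s/ after /k/ → [k] (total assimilation)
2 segments change.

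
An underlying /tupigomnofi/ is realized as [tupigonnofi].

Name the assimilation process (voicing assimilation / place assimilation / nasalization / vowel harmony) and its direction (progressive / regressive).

place assimilation, regressive

/m/→[n].
Each target copies a feature from the following segment, so the direction is regressive.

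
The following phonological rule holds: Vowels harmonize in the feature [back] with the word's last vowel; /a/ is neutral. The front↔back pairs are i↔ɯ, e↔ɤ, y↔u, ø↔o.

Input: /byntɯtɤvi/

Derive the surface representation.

/ɯ/ harmonizes with /i/ ([-back]) → [i]
/ɤ/ harmonizes with /i/ ([-back]) → [e]

[byntitevi]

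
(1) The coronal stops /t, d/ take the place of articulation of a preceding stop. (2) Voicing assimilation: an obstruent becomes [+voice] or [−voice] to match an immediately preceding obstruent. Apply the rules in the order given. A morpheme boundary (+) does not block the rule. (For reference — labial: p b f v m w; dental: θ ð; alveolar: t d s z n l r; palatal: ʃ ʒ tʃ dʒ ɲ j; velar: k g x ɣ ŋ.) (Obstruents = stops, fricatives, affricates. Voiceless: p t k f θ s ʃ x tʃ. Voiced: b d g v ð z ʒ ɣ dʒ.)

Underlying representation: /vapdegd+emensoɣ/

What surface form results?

[vappegg+emensoɣ]

Rule 1: /d/ after /p/ (labial) → [b]
Rule 1: /d/ after /g/ (velar) → [g]
After rule 1: vapbegg+emensoɣ
Rule 2: /b/ after /p/ (voiceless) → [p]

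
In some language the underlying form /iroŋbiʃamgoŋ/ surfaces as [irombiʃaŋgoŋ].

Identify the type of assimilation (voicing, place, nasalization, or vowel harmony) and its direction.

place assimilation, regressive

/ŋ/→[m] /m/→[ŋ].
Each target copies a feature from the following segment, so the direction is regressive.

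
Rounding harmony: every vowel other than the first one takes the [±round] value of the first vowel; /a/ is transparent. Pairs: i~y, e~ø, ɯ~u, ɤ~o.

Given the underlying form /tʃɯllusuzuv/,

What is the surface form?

[tʃɯllɯsɯzɯv]

/u/ harmonizes with /ɯ/ ([-round]) → [ɯ]
/u/ harmonizes with /ɯ/ ([-round]) → [ɯ]
/u/ harmonizes with /ɯ/ ([-round]) → [ɯ]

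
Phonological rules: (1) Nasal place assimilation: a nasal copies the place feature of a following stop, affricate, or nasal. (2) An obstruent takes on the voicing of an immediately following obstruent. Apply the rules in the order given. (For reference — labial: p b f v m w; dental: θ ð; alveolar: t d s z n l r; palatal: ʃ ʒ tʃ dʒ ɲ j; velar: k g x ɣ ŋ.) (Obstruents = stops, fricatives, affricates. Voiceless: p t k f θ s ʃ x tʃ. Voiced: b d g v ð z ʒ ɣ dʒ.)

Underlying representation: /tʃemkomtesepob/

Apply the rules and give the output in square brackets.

Rule 1: /m/ before /k/ (velar) → [ŋ]
Rule 1: /m/ before /t/ (alveolar) → [n]
After rule 1: tʃeŋkontesepob
Rule 2: no segment meets the rule's conditions; no change.

[tʃeŋkontesepob]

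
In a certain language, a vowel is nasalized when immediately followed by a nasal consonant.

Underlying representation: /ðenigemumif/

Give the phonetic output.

/e/ before nasal /n/ → [ẽ]
/e/ before nasal /m/ → [ẽ]
/u/ before nasal /m/ → [ũ]

[ðẽnigẽmũmif]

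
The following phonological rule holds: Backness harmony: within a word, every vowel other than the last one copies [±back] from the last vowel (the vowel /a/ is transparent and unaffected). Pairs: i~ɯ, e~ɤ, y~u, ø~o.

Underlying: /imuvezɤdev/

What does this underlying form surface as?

/u/ harmonizes with /e/ ([-back]) → [y]
/ɤ/ harmonizes with /e/ ([-back]) → [e]

[imyvezedev]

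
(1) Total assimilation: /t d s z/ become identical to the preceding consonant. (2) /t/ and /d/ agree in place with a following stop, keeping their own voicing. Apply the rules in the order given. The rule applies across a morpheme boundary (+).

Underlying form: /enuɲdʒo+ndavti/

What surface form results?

[enuɲdʒo+nnavvi]

Rule 1: /d/ after /n/ → [n] (total assimilation)
Rule 1: /t/ after /v/ → [v] (total assimilation)
After rule 1: enuɲdʒo+nnavvi
Rule 2: no segment meets the rule's conditions; no change.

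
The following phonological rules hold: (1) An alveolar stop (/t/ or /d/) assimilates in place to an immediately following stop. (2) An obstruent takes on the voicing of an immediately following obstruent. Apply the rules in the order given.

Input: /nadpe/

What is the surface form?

[nappe]

Rule 1: /d/ before /p/ (labial) → [b]
After rule 1: nabpe
Rule 2: /b/ before /p/ (voiceless) → [p]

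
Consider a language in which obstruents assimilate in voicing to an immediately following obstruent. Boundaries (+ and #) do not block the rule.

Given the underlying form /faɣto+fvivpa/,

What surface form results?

/ɣ/ before /t/ (voiceless) → [x]
/f/ before /v/ (voiced) → [v]
/v/ before /p/ (voiceless) → [f]

[faxto+vvifpa]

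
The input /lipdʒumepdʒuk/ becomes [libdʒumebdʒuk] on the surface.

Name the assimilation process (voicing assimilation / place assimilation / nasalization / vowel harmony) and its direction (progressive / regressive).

voicing assimilation, regressive

/p/→[b] /p/→[b].
Each target copies a feature from the following segment, so the direction is regressive.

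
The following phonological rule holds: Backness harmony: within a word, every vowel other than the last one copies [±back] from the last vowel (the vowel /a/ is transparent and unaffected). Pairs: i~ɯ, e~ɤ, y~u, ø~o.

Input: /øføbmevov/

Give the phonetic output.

/ø/ harmonizes with /o/ ([+back]) → [o]
/ø/ harmonizes with /o/ ([+back]) → [o]
/e/ harmonizes with /o/ ([+back]) → [ɤ]

[ofobmɤvov]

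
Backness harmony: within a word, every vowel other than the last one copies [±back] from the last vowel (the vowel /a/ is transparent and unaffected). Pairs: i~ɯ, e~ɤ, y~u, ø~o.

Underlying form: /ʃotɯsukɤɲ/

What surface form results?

[ʃotɯsukɤɲ]

no segment meets the rule's conditions; no change.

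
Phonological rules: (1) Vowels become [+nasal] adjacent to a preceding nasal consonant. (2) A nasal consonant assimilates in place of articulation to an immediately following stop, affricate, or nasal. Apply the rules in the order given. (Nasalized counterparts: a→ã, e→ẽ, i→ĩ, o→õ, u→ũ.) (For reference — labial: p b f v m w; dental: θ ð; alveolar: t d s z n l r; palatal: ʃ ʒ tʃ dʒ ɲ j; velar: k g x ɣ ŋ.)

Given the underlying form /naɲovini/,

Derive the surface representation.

[nãɲõvinĩ]

Rule 1: /a/ after nasal /n/ → [ã]
Rule 1: /o/ after nasal /ɲ/ → [õ]
Rule 1: /i/ after nasal /n/ → [ĩ]
After rule 1: nãɲõvinĩ
Rule 2: no segment meets the rule's conditions; no change.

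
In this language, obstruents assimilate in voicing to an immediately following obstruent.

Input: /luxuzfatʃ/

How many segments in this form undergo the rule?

/z/ before /f/ (voiceless) → [s]
1 segment changes.

1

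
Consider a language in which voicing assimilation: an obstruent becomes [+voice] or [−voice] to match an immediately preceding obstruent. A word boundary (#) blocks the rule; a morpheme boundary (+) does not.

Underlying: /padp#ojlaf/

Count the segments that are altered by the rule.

1

/p/ after /d/ (voiced) → [b]
1 segment changes.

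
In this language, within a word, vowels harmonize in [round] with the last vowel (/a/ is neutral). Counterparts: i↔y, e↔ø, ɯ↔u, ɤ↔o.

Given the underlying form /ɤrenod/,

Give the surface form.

[orønod]

/ɤ/ harmonizes with /o/ ([+round]) → [o]
/e/ harmonizes with /o/ ([+round]) → [ø]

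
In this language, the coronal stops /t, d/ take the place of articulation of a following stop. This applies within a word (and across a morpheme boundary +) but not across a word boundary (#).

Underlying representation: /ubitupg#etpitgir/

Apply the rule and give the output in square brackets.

[ubitupg#eppikgir]

/t/ before /p/ (labial) → [p]
/t/ before /g/ (velar) → [k]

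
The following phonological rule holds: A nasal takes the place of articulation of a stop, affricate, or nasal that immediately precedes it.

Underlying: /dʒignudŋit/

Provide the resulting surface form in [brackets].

/n/ after /g/ (velar) → [ŋ]
/ŋ/ after /d/ (alveolar) → [n]

[dʒigŋudnit]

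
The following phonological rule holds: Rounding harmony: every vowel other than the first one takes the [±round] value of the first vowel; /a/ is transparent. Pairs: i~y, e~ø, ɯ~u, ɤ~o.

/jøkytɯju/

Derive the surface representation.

/ɯ/ harmonizes with /ø/ ([+round]) → [u]

[jøkytuju]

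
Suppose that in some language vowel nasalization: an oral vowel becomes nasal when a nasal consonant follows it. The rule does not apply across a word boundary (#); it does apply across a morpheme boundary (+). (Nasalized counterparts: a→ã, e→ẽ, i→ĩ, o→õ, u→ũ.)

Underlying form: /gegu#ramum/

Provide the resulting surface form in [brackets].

/a/ before nasal /m/ → [ã]
/u/ before nasal /m/ → [ũ]

[gegu#rãmũm]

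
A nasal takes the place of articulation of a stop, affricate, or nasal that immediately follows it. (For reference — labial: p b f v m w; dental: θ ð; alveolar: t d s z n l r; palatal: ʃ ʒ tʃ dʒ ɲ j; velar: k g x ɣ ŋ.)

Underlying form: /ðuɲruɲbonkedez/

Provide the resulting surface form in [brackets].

/ɲ/ before /b/ (labial) → [m]
/n/ before /k/ (velar) → [ŋ]

[ðuɲrumboŋkedez]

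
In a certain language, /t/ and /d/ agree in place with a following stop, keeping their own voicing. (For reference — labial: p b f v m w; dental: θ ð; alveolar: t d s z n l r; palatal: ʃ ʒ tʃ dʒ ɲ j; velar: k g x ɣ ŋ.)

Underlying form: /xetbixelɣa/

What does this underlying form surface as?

/t/ before /b/ (labial) → [p]

[xepbixelɣa]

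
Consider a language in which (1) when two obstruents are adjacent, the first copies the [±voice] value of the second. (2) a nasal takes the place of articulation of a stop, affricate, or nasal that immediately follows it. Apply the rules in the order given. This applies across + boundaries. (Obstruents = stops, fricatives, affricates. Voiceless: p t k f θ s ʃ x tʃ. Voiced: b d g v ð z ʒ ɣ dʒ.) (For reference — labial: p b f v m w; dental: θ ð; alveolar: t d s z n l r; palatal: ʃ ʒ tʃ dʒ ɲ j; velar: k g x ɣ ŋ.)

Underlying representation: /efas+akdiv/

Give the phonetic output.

Rule 1: /k/ before /d/ (voiced) → [g]
After rule 1: efas+agdiv
Rule 2: no segment meets the rule's conditions; no change.

[efas+agdiv]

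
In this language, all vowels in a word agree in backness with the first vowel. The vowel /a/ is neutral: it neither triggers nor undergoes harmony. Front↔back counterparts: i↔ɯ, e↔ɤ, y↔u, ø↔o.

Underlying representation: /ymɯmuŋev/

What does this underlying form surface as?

/ɯ/ harmonizes with /y/ ([-back]) → [i]
/u/ harmonizes with /y/ ([-back]) → [y]

[ymimyŋev]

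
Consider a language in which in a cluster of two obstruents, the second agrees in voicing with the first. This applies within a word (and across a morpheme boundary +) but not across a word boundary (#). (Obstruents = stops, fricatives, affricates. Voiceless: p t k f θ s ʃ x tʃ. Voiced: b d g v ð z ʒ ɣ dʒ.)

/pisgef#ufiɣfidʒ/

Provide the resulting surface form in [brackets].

/g/ after /s/ (voiceless) → [k]
/f/ after /ɣ/ (voiced) → [v]

[piskef#ufiɣvidʒ]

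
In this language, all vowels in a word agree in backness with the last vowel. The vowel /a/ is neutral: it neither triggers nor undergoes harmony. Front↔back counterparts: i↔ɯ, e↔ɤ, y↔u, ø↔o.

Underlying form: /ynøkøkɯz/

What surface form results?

/y/ harmonizes with /ɯ/ ([+back]) → [u]
/ø/ harmonizes with /ɯ/ ([+back]) → [o]
/ø/ harmonizes with /ɯ/ ([+back]) → [o]

[unokokɯz]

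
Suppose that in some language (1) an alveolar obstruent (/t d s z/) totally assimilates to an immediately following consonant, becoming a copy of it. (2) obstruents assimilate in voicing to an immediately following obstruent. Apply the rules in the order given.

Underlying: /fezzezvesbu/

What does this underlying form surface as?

Rule 1: /z/ before /v/ → [v] (total assimilation)
Rule 1: /s/ before /b/ → [b] (total assimilation)
After rule 1: fezzevvebbu
Rule 2: no segment meets the rule's conditions; no change.

[fezzevvebbu]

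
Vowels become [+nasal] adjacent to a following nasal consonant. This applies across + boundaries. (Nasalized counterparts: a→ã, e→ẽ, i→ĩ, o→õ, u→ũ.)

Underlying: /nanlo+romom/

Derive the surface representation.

/a/ before nasal /n/ → [ã]
/o/ before nasal /m/ → [õ]
/o/ before nasal /m/ → [õ]

[nãnlo+rõmõm]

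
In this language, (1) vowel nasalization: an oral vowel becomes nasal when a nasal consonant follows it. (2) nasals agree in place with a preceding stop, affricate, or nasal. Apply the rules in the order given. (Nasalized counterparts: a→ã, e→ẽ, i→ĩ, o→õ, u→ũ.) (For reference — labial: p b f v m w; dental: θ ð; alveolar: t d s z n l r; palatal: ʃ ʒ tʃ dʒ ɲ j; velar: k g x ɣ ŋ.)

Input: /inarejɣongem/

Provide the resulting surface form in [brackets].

[ĩnarejɣõngẽm]

Rule 1: /i/ before nasal /n/ → [ĩ]
Rule 1: /o/ before nasal /n/ → [õ]
Rule 1: /e/ before nasal /m/ → [ẽ]
After rule 1: ĩnarejɣõngẽm
Rule 2: no segment meets the rule's conditions; no change.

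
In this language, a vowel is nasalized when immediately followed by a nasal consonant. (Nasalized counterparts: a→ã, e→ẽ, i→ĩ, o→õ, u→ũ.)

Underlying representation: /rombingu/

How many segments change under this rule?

/o/ before nasal /m/ → [õ]
/i/ before nasal /n/ → [ĩ]
2 segments change.

2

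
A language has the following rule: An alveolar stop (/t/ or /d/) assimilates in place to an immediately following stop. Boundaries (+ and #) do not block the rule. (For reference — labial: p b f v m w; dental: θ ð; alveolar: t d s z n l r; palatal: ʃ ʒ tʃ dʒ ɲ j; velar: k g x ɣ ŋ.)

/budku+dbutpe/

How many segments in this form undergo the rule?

/d/ before /k/ (velar) → [g]
/d/ before /b/ (labial) → [b]
/t/ before /p/ (labial) → [p]
3 segments change.

3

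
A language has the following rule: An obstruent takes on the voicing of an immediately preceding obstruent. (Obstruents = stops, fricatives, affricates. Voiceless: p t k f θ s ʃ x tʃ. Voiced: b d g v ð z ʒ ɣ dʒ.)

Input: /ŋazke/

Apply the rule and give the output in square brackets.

/k/ after /z/ (voiced) → [g]

[ŋazge]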